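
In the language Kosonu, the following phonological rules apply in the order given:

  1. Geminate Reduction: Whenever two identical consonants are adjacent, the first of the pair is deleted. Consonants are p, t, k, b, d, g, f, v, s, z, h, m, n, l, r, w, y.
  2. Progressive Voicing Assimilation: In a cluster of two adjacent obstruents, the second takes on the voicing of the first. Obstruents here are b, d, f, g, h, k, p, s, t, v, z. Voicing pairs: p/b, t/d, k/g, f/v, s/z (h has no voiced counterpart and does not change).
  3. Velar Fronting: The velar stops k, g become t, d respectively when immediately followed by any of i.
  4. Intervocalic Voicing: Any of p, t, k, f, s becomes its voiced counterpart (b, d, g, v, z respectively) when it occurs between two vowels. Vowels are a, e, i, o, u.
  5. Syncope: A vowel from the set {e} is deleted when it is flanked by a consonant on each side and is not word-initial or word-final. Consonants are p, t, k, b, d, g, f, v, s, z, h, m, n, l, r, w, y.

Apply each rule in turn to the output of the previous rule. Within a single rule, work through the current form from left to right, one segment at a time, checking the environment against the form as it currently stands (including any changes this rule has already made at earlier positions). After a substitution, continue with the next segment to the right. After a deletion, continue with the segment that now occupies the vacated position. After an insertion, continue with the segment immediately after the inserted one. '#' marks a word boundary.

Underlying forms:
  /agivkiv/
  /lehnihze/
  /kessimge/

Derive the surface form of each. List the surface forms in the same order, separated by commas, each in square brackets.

[adivdiv], [lhnihse], [kzimge]

/agivkiv/:
  1 Geminate Reduction: no change — [agivkiv]
  2 Progressive Voicing Assimilation: [agivkiv] → [agivgiv]
  3 Velar Fronting: [agivgiv] → [adivdiv]
  4 Intervocalic Voicing: no change — [adivdiv]
  5 Syncope: no change — [adivdiv]
/lehnihze/:
  1 Geminate Reduction: no change — [lehnihze]
  2 Progressive Voicing Assimilation: [lehnihze] → [lehnihse]
  3 Velar Fronting: no change — [lehnihse]
  4 Intervocalic Voicing: no change — [lehnihse]
  5 Syncope: [lehnihse] → [lhnihse]
/kessimge/:
  1 Geminate Reduction: [kessimge] → [kesimge]
  2 Progressive Voicing Assimilation: no change — [kesimge]
  3 Velar Fronting: no change — [kesimge]
  4 Intervocalic Voicing: [kesimge] → [kezimge]
  5 Syncope: [kezimge] → [kzimge]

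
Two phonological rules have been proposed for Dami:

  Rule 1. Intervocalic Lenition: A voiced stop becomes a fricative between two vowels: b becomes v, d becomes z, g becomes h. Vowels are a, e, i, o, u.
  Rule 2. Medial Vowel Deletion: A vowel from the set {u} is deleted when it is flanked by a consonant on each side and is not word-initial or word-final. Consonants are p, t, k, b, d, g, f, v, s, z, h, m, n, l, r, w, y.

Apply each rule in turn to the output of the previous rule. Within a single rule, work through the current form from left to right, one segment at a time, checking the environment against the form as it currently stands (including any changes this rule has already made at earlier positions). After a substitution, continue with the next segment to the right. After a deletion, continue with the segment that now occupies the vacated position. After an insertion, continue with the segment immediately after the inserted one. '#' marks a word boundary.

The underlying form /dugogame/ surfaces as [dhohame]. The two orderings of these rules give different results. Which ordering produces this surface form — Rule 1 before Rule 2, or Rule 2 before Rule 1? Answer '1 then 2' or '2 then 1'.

1 then 2

Order 1 then 2:
  1 Intervocalic Lenition: [dugogame] → [duhohame]
  2 Medial Vowel Deletion: [duhohame] → [dhohame]
  result: [dhohame]
Order 2 then 1:
  2 Medial Vowel Deletion: [dugogame] → [dgogame]
  1 Intervocalic Lenition: [dgogame] → [dgohame]
  result: [dgohame]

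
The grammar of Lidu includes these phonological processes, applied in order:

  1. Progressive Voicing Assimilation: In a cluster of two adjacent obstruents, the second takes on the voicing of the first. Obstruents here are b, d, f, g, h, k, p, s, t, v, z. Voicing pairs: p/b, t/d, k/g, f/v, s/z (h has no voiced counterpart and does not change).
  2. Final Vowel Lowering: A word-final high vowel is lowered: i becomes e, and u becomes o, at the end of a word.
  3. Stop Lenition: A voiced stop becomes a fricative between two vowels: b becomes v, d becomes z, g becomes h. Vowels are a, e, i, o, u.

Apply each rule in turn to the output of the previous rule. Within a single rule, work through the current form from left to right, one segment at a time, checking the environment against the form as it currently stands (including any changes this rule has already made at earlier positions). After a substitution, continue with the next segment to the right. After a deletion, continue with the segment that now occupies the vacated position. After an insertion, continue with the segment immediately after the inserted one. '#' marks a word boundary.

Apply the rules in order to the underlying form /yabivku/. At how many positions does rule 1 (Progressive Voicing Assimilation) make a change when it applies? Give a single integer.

1

1 Progressive Voicing Assimilation: [yabivku] → [yabivgu]
2 Final Vowel Lowering: [yabivgu] → [yabivgo]
3 Stop Lenition: [yabivgo] → [yavivgo]
Rule 1 changed 1 position(s).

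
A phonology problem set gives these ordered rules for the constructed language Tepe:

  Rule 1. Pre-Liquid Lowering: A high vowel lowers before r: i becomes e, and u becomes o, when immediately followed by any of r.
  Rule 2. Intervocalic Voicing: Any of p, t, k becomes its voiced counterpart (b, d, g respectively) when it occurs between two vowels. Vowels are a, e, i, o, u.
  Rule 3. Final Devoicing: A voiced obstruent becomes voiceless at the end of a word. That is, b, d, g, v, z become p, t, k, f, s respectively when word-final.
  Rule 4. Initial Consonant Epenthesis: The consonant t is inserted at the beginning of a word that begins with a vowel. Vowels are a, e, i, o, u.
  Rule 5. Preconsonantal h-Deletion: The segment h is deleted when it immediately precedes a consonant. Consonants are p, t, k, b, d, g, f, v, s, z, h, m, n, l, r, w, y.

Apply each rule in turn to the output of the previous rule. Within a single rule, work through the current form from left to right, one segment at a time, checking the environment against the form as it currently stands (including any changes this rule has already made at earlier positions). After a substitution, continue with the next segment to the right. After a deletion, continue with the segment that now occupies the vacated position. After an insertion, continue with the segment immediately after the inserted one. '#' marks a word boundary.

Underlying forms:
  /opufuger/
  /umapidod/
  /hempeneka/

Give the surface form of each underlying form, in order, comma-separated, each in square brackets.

[tobufuger], [tumabidot], [hempenega]

/opufuger/:
  Rule 1 Pre-Liquid Lowering: no change — [opufuger]
  Rule 2 Intervocalic Voicing: [opufuger] → [obufuger]
  Rule 3 Final Devoicing: no change — [obufuger]
  Rule 4 Initial Consonant Epenthesis: [obufuger] → [tobufuger]
  Rule 5 Preconsonantal h-Deletion: no change — [tobufuger]
/umapidod/:
  Rule 1 Pre-Liquid Lowering: no change — [umapidod]
  Rule 2 Intervocalic Voicing: [umapidod] → [umabidod]
  Rule 3 Final Devoicing: [umabidod] → [umabidot]
  Rule 4 Initial Consonant Epenthesis: [umabidot] → [tumabidot]
  Rule 5 Preconsonantal h-Deletion: no change — [tumabidot]
/hempeneka/:
  Rule 1 Pre-Liquid Lowering: no change — [hempeneka]
  Rule 2 Intervocalic Voicing: [hempeneka] → [hempenega]
  Rule 3 Final Devoicing: no change — [hempenega]
  Rule 4 Initial Consonant Epenthesis: no change — [hempenega]
  Rule 5 Preconsonantal h-Deletion: no change — [hempenega]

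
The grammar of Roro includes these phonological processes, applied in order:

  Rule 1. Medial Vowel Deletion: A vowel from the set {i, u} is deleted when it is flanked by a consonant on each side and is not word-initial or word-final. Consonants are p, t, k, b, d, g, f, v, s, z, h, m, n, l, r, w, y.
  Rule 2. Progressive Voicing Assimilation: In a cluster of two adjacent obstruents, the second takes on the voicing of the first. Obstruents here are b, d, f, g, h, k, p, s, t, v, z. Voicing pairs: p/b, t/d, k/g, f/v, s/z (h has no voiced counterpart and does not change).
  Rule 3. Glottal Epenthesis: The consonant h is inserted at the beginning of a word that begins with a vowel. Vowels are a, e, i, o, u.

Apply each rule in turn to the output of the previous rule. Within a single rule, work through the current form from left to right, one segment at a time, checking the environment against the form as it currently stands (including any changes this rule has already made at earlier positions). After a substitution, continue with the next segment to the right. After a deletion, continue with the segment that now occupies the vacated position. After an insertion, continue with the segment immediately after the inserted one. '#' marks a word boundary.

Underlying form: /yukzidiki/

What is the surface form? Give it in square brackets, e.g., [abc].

[ykstki]

Rule 1 Medial Vowel Deletion: [yukzidiki] → [ykzdki]
Rule 2 Progressive Voicing Assimilation: [ykzdki] → [ykstki]
Rule 3 Glottal Epenthesis: no change — [ykstki]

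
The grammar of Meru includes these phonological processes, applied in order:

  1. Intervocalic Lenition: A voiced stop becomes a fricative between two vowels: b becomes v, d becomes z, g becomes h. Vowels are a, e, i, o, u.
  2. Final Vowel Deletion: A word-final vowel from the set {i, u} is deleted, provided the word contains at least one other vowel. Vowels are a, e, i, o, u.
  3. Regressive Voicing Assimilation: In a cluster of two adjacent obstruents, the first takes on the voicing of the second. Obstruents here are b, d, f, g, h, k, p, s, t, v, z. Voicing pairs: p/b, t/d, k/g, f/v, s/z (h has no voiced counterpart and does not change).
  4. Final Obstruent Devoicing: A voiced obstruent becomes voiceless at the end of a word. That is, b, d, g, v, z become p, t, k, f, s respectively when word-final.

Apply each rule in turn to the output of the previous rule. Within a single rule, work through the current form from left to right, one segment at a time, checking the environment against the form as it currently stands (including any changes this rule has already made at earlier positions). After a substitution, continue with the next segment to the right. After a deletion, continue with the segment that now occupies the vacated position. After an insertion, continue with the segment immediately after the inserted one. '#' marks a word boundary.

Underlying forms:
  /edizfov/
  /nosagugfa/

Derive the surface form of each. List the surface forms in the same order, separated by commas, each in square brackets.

[ezisfof], [nosahukfa]

/edizfov/:
  1 Intervocalic Lenition: [edizfov] → [ezizfov]
  2 Final Vowel Deletion: no change — [ezizfov]
  3 Regressive Voicing Assimilation: [ezizfov] → [ezisfov]
  4 Final Obstruent Devoicing: [ezisfov] → [ezisfof]
/nosagugfa/:
  1 Intervocalic Lenition: [nosagugfa] → [nosahugfa]
  2 Final Vowel Deletion: no change — [nosahugfa]
  3 Regressive Voicing Assimilation: [nosahugfa] → [nosahukfa]
  4 Final Obstruent Devoicing: no change — [nosahukfa]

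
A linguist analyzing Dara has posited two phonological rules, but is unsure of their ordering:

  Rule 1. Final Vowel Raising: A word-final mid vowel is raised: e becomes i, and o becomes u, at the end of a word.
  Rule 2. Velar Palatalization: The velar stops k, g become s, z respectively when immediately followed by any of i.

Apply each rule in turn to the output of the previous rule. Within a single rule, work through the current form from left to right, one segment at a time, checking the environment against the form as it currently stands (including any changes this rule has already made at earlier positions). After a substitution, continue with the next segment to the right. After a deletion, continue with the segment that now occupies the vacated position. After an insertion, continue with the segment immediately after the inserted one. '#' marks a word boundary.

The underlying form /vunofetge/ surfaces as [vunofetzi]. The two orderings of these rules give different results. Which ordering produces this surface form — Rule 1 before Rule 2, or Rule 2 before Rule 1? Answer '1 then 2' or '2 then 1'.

1 then 2

Order 1 then 2:
  1 Final Vowel Raising: [vunofetge] → [vunofetgi]
  2 Velar Palatalization: [vunofetgi] → [vunofetzi]
  result: [vunofetzi]
Order 2 then 1:
  2 Velar Palatalization: no change — [vunofetge]
  1 Final Vowel Raising: [vunofetge] → [vunofetgi]
  result: [vunofetgi]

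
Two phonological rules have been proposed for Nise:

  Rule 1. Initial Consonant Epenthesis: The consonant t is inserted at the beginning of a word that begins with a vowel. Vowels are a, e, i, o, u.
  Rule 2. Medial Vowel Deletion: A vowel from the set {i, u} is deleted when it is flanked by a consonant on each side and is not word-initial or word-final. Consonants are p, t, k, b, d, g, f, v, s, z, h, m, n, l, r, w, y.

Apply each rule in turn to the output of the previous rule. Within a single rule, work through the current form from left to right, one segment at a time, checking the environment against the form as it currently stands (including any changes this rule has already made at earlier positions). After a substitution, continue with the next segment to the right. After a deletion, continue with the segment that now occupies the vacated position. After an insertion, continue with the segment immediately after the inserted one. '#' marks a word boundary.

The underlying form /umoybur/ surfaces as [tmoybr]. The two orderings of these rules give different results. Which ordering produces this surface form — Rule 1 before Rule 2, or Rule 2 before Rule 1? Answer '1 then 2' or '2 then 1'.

Order 1 then 2:
  1 Initial Consonant Epenthesis: [umoybur] → [tumoybur]
  2 Medial Vowel Deletion: [tumoybur] → [tmoybr]
  result: [tmoybr]
Order 2 then 1:
  2 Medial Vowel Deletion: [umoybur] → [umoybr]
  1 Initial Consonant Epenthesis: [umoybr] → [tumoybr]
  result: [tumoybr]

1 then 2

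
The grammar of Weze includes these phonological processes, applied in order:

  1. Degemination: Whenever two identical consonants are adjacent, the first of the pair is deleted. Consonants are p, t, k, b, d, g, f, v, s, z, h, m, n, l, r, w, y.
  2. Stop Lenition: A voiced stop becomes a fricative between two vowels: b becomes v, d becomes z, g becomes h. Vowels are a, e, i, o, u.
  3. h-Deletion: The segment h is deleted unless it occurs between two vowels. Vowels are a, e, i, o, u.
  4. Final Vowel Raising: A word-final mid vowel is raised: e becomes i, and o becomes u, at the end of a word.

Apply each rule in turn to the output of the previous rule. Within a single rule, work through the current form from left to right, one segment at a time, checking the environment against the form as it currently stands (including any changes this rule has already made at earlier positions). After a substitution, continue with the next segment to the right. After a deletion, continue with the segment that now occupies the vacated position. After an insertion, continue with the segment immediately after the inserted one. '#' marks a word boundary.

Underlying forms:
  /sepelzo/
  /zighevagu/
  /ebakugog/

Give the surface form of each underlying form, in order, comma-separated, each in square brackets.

/sepelzo/:
  1 Degemination: no change — [sepelzo]
  2 Stop Lenition: no change — [sepelzo]
  3 h-Deletion: no change — [sepelzo]
  4 Final Vowel Raising: [sepelzo] → [sepelzu]
/zighevagu/:
  1 Degemination: no change — [zighevagu]
  2 Stop Lenition: [zighevagu] → [zighevahu]
  3 h-Deletion: [zighevahu] → [zigevahu]
  4 Final Vowel Raising: no change — [zigevahu]
/ebakugog/:
  1 Degemination: no change — [ebakugog]
  2 Stop Lenition: [ebakugog] → [evakuhog]
  3 h-Deletion: no change — [evakuhog]
  4 Final Vowel Raising: no change — [evakuhog]

[sepelzu], [zigevahu], [evakuhog]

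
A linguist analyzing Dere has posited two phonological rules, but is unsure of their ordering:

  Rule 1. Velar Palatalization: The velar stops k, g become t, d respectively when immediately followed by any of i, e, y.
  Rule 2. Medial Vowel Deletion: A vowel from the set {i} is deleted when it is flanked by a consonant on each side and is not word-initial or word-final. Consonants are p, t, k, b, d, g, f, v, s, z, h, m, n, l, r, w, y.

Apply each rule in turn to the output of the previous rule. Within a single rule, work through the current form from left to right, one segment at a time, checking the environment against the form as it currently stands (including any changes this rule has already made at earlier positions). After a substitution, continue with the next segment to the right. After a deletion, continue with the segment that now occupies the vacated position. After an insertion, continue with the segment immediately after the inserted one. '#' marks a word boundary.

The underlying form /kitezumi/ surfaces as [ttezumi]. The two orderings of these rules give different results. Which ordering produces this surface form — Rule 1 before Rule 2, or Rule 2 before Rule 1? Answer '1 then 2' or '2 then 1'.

Order 1 then 2:
  1 Velar Palatalization: [kitezumi] → [titezumi]
  2 Medial Vowel Deletion: [titezumi] → [ttezumi]
  result: [ttezumi]
Order 2 then 1:
  2 Medial Vowel Deletion: [kitezumi] → [ktezumi]
  1 Velar Palatalization: no change — [ktezumi]
  result: [ktezumi]

1 then 2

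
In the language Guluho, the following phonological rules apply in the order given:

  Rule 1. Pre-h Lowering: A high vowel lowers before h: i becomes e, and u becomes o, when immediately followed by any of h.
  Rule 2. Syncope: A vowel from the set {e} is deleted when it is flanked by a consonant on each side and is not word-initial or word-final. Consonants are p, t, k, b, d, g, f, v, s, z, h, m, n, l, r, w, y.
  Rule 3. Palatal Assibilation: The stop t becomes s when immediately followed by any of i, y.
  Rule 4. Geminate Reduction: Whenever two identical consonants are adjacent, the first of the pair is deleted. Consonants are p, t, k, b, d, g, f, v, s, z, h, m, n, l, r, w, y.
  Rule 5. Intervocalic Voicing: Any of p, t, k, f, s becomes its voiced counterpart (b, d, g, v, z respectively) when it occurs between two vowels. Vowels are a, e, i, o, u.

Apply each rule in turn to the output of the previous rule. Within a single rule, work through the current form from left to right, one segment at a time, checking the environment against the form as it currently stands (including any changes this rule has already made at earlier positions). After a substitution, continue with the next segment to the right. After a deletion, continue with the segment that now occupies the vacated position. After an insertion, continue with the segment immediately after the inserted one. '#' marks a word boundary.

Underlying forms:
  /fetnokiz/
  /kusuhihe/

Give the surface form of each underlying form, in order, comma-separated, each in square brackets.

[ftnogiz], [kuzohe]

/fetnokiz/:
  Rule 1 Pre-h Lowering: no change — [fetnokiz]
  Rule 2 Syncope: [fetnokiz] → [ftnokiz]
  Rule 3 Palatal Assibilation: no change — [ftnokiz]
  Rule 4 Geminate Reduction: no change — [ftnokiz]
  Rule 5 Intervocalic Voicing: [ftnokiz] → [ftnogiz]
/kusuhihe/:
  Rule 1 Pre-h Lowering: [kusuhihe] → [kusohehe]
  Rule 2 Syncope: [kusohehe] → [kusohhe]
  Rule 3 Palatal Assibilation: no change — [kusohhe]
  Rule 4 Geminate Reduction: [kusohhe] → [kusohe]
  Rule 5 Intervocalic Voicing: [kusohe] → [kuzohe]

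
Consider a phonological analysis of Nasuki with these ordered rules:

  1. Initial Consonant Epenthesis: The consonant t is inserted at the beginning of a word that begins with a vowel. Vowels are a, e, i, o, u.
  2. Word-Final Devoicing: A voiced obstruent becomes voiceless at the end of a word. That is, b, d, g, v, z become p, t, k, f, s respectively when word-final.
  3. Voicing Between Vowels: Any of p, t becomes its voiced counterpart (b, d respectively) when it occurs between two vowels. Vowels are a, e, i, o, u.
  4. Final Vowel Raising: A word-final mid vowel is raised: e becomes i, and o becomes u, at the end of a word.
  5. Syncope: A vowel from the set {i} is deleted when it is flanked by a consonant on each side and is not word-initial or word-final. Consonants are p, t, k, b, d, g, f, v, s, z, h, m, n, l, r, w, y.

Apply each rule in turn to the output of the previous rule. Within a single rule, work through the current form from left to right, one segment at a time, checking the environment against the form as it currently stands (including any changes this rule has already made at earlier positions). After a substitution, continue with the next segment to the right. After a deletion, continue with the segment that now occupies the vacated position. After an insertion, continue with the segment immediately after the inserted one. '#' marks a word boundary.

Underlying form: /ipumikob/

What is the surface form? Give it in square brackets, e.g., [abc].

[tbumkop]

1 Initial Consonant Epenthesis: [ipumikob] → [tipumikob]
2 Word-Final Devoicing: [tipumikob] → [tipumikop]
3 Voicing Between Vowels: [tipumikop] → [tibumikop]
4 Final Vowel Raising: no change — [tibumikop]
5 Syncope: [tibumikop] → [tbumkop]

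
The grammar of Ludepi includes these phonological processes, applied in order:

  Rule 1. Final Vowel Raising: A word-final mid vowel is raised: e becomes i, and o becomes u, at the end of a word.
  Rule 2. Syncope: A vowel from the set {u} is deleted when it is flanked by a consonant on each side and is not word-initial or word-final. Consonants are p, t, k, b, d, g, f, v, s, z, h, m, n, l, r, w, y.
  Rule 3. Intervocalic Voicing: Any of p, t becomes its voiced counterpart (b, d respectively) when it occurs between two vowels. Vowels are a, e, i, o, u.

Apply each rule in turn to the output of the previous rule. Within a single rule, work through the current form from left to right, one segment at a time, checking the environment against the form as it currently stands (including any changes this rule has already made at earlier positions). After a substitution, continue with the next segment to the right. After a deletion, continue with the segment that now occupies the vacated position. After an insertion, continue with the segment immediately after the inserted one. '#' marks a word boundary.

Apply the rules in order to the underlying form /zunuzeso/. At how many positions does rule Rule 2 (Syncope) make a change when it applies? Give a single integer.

2

Rule 1 Final Vowel Raising: [zunuzeso] → [zunuzesu]
Rule 2 Syncope: [zunuzesu] → [znzesu]
Rule 3 Intervocalic Voicing: no change — [znzesu]
Rule Rule 2 changed 2 position(s).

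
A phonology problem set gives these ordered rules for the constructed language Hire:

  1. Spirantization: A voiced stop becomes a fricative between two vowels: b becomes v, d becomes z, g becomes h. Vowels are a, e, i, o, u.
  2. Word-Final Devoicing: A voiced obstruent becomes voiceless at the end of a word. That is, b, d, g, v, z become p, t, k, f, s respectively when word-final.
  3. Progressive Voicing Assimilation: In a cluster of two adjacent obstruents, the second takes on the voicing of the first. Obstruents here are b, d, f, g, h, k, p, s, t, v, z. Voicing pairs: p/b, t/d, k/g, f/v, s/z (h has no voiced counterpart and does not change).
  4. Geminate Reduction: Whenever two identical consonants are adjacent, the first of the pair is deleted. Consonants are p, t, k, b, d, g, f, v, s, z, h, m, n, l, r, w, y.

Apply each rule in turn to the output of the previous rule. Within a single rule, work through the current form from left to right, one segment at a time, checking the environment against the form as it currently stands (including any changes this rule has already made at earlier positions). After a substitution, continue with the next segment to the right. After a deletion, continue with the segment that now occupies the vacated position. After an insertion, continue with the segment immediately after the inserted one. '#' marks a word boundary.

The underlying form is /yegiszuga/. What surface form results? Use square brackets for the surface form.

1 Spirantization: [yegiszuga] → [yehiszuha]
2 Word-Final Devoicing: no change — [yehiszuha]
3 Progressive Voicing Assimilation: [yehiszuha] → [yehissuha]
4 Geminate Reduction: [yehissuha] → [yehisuha]

[yehisuha]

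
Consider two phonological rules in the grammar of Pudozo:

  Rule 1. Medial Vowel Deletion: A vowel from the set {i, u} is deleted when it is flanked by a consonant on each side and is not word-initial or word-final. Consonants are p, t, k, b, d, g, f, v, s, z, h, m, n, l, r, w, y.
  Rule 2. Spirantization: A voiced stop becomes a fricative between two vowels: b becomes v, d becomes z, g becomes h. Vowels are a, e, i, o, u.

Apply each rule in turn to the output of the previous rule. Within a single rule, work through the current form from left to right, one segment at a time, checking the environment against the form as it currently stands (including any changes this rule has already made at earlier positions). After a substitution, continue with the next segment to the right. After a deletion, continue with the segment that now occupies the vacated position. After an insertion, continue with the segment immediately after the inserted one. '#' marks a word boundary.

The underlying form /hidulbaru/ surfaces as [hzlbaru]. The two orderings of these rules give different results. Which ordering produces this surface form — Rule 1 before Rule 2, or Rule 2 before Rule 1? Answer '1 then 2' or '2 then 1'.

2 then 1

Order 1 then 2:
  1 Medial Vowel Deletion: [hidulbaru] → [hdlbaru]
  2 Spirantization: no change — [hdlbaru]
  result: [hdlbaru]
Order 2 then 1:
  2 Spirantization: [hidulbaru] → [hizulbaru]
  1 Medial Vowel Deletion: [hizulbaru] → [hzlbaru]
  result: [hzlbaru]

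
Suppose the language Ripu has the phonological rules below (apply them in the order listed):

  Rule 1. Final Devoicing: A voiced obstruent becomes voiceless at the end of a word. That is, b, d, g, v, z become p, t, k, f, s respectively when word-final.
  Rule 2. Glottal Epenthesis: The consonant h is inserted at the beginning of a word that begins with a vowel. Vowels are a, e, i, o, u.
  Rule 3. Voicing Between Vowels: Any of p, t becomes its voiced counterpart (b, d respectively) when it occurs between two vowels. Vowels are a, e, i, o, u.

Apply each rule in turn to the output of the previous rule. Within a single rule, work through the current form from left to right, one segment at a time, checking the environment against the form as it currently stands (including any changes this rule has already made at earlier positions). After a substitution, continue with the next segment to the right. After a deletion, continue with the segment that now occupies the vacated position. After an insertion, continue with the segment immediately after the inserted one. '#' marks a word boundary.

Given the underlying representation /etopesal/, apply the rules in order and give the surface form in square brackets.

[hedobesal]

Rule 1 Final Devoicing: no change — [etopesal]
Rule 2 Glottal Epenthesis: [etopesal] → [hetopesal]
Rule 3 Voicing Between Vowels: [hetopesal] → [hedobesal]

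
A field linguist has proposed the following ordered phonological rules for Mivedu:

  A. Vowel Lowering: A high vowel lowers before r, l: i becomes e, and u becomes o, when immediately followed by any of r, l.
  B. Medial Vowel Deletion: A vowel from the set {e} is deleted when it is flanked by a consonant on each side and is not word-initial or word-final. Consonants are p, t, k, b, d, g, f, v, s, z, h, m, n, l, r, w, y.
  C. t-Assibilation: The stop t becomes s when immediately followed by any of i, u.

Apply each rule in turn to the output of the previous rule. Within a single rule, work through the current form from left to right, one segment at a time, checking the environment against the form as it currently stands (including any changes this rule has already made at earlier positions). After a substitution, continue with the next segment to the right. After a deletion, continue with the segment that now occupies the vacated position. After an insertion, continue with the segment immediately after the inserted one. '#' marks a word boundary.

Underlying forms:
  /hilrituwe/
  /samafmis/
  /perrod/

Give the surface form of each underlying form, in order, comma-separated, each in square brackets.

/hilrituwe/:
  A Vowel Lowering: [hilrituwe] → [helrituwe]
  B Medial Vowel Deletion: [helrituwe] → [hlrituwe]
  C t-Assibilation: [hlrituwe] → [hlrisuwe]
/samafmis/:
  A Vowel Lowering: no change — [samafmis]
  B Medial Vowel Deletion: no change — [samafmis]
  C t-Assibilation: no change — [samafmis]
/perrod/:
  A Vowel Lowering: no change — [perrod]
  B Medial Vowel Deletion: [perrod] → [prrod]
  C t-Assibilation: no change — [prrod]

[hlrisuwe], [samafmis], [prrod]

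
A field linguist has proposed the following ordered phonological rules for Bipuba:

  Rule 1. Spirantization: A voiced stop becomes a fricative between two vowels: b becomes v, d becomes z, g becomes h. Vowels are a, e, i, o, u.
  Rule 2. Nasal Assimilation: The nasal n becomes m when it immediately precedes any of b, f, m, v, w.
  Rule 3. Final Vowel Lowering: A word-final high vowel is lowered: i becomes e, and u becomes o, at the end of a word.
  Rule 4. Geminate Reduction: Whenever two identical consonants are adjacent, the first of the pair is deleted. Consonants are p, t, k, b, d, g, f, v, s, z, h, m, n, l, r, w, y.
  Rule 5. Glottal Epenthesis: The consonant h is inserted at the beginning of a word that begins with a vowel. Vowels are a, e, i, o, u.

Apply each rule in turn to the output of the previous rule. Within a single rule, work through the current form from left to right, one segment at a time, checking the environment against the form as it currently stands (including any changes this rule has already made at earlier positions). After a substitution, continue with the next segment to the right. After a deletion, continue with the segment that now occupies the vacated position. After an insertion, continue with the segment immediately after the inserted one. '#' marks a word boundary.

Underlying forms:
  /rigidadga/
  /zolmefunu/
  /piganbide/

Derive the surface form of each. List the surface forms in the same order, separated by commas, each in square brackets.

[rihizadga], [zolmefuno], [pihambize]

/rigidadga/:
  Rule 1 Spirantization: [rigidadga] → [rihizadga]
  Rule 2 Nasal Assimilation: no change — [rihizadga]
  Rule 3 Final Vowel Lowering: no change — [rihizadga]
  Rule 4 Geminate Reduction: no change — [rihizadga]
  Rule 5 Glottal Epenthesis: no change — [rihizadga]
/zolmefunu/:
  Rule 1 Spirantization: no change — [zolmefunu]
  Rule 2 Nasal Assimilation: no change — [zolmefunu]
  Rule 3 Final Vowel Lowering: [zolmefunu] → [zolmefuno]
  Rule 4 Geminate Reduction: no change — [zolmefuno]
  Rule 5 Glottal Epenthesis: no change — [zolmefuno]
/piganbide/:
  Rule 1 Spirantization: [piganbide] → [pihanbize]
  Rule 2 Nasal Assimilation: [pihanbize] → [pihambize]
  Rule 3 Final Vowel Lowering: no change — [pihambize]
  Rule 4 Geminate Reduction: no change — [pihambize]
  Rule 5 Glottal Epenthesis: no change — [pihambize]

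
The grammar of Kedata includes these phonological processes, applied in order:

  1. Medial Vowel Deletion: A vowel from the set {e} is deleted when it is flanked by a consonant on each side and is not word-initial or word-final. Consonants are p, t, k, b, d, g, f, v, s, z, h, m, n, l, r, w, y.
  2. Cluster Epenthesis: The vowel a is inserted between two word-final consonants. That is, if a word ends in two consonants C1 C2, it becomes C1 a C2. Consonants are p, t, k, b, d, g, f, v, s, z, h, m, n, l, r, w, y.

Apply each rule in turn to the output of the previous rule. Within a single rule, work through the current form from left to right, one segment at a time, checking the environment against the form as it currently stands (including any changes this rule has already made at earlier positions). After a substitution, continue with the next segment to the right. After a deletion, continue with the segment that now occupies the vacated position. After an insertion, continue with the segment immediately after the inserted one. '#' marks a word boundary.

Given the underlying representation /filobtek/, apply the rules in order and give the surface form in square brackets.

[filobtak]

1 Medial Vowel Deletion: [filobtek] → [filobtk]
2 Cluster Epenthesis: [filobtk] → [filobtak]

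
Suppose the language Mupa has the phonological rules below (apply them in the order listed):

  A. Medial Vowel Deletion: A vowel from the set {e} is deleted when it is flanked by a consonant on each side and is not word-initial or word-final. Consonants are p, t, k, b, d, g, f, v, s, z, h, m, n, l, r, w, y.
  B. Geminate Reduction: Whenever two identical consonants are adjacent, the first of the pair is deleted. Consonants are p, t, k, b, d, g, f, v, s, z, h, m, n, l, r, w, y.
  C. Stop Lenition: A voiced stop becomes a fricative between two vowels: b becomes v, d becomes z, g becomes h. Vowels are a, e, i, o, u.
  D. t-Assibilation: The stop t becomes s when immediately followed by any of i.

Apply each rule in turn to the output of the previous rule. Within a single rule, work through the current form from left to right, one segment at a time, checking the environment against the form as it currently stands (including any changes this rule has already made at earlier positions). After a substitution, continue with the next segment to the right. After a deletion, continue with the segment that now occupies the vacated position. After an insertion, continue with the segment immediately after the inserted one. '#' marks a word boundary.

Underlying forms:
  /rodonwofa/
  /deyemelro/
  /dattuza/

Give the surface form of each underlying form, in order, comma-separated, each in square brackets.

[rozonwofa], [dymlro], [datuza]

/rodonwofa/:
  A Medial Vowel Deletion: no change — [rodonwofa]
  B Geminate Reduction: no change — [rodonwofa]
  C Stop Lenition: [rodonwofa] → [rozonwofa]
  D t-Assibilation: no change — [rozonwofa]
/deyemelro/:
  A Medial Vowel Deletion: [deyemelro] → [dymlro]
  B Geminate Reduction: no change — [dymlro]
  C Stop Lenition: no change — [dymlro]
  D t-Assibilation: no change — [dymlro]
/dattuza/:
  A Medial Vowel Deletion: no change — [dattuza]
  B Geminate Reduction: [dattuza] → [datuza]
  C Stop Lenition: no change — [datuza]
  D t-Assibilation: no change — [datuza]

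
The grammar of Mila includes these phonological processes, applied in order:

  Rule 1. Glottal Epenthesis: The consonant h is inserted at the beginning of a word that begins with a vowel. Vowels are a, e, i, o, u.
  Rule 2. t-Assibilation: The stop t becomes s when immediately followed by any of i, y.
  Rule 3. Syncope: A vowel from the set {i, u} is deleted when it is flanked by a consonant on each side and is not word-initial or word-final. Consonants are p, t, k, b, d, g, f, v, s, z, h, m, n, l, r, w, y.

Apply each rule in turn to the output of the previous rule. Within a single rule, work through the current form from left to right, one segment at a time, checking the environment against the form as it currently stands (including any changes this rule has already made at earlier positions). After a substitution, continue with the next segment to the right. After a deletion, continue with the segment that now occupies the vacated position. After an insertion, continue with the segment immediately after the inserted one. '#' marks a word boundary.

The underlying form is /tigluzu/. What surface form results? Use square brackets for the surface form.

[sglzu]

Rule 1 Glottal Epenthesis: no change — [tigluzu]
Rule 2 t-Assibilation: [tigluzu] → [sigluzu]
Rule 3 Syncope: [sigluzu] → [sglzu]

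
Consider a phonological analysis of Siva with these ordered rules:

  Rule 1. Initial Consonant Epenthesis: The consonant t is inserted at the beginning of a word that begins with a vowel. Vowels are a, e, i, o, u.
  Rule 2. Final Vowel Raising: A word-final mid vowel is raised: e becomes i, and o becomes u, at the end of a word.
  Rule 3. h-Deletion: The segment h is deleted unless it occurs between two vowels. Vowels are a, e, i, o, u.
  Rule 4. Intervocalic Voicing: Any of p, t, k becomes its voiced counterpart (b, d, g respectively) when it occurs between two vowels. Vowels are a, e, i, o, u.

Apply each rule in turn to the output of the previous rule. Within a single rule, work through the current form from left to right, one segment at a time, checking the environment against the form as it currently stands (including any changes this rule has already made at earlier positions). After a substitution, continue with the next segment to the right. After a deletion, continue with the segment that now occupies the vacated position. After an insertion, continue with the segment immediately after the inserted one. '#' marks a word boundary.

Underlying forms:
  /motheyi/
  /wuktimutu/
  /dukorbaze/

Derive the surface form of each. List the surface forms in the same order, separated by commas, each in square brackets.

[modeyi], [wuktimudu], [dugorbazi]

/motheyi/:
  Rule 1 Initial Consonant Epenthesis: no change — [motheyi]
  Rule 2 Final Vowel Raising: no change — [motheyi]
  Rule 3 h-Deletion: [motheyi] → [moteyi]
  Rule 4 Intervocalic Voicing: [moteyi] → [modeyi]
/wuktimutu/:
  Rule 1 Initial Consonant Epenthesis: no change — [wuktimutu]
  Rule 2 Final Vowel Raising: no change — [wuktimutu]
  Rule 3 h-Deletion: no change — [wuktimutu]
  Rule 4 Intervocalic Voicing: [wuktimutu] → [wuktimudu]
/dukorbaze/:
  Rule 1 Initial Consonant Epenthesis: no change — [dukorbaze]
  Rule 2 Final Vowel Raising: [dukorbaze] → [dukorbazi]
  Rule 3 h-Deletion: no change — [dukorbazi]
  Rule 4 Intervocalic Voicing: [dukorbazi] → [dugorbazi]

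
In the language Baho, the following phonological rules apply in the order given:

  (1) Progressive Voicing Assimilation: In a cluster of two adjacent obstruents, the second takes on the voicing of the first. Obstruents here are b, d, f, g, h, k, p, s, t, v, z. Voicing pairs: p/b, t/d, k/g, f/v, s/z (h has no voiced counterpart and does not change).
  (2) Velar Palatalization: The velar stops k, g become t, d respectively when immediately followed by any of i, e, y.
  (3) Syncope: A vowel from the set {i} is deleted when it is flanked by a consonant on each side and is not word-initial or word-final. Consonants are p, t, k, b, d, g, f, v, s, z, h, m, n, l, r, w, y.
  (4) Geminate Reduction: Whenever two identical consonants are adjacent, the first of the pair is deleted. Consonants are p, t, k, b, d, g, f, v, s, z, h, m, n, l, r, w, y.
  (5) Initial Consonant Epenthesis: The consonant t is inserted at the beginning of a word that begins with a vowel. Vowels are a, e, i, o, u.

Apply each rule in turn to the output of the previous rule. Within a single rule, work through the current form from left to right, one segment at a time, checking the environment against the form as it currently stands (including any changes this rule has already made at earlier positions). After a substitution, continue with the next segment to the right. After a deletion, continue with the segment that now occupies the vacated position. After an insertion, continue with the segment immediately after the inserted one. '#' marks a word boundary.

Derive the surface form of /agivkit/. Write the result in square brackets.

[tadvdt]

(1) Progressive Voicing Assimilation: [agivkit] → [agivgit]
(2) Velar Palatalization: [agivgit] → [adivdit]
(3) Syncope: [adivdit] → [advdt]
(4) Geminate Reduction: no change — [advdt]
(5) Initial Consonant Epenthesis: [advdt] → [tadvdt]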